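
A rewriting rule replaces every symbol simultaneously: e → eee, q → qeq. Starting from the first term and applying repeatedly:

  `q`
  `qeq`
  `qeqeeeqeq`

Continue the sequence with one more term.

qeqeeeqeqeeeeeeeeeqeqeeeqeq

Expanding qeqeeeqeq: q→qeq, e→eee, q→qeq, e→eee, e→eee, e→eee, q→qeq, e→eee, q→qeq. Concatenated: qeq eee qeq eee eee eee qeq eee qeq.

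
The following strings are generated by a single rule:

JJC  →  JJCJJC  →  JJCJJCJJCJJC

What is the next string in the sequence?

JJCJJCJJCJJCJJCJJCJJCJJC

s(k+1) = s(k)·s(k) — each term doubles the last.
So the next term is two copies of JJCJJCJJCJJC.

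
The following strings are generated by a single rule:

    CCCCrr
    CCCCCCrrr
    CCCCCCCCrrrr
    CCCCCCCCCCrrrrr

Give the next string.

CCCCCCCCCCCCrrrrrr

Term n consists of 2n C's, followed by n r's, where the shown terms are n = 2, 3, 4, 5.
For the next term, n = 6, so the run lengths are 12, 6.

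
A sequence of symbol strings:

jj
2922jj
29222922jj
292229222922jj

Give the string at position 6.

29222922292229222922jj

Each term is the previous one with 2922 prepended.
From 292229222922jj, 2 further steps: 292229222922jj → 2922292229222922jj → (answer).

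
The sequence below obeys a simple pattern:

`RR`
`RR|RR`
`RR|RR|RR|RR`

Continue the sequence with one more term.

Each string is two copies of the previous one joined by '|'.
One more doubling of RR|RR|RR|RR gives the answer.

RR|RR|RR|RR|RR|RR|RR|RR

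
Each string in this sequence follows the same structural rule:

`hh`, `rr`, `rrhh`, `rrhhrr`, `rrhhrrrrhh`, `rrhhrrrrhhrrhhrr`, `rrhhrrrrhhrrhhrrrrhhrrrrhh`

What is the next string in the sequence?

From term 3 onward, concatenate the last term with the second-to-last: rr·hh = rrhh, rrhh·rr = rrhhrr, …
So term 8 is rrhhrrrrhhrrhhrrrrhhrrrrhh·rrhhrrrrhhrrhhrr.

rrhhrrrrhhrrhhrrrrhhrrrrhhrrhhrrrrhhrrhhrr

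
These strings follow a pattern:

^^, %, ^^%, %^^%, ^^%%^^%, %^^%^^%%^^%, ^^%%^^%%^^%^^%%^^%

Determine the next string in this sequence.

%^^%^^%%^^%^^%%^^%%^^%^^%%^^%

This is a Fibonacci-style word recurrence s(k) = s(k−2)·s(k−1): e.g. ^^·% = ^^%.
The next term joins %^^%^^%%^^% and ^^%%^^%%^^%^^%%^^%.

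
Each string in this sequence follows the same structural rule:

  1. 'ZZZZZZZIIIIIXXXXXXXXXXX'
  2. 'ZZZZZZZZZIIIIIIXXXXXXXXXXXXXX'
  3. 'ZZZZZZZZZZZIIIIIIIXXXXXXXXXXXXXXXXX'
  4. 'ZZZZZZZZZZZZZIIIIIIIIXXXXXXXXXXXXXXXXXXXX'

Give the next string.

Each string has the form Z^{2n+1} I^{n+2} X^{3n+2}, where the shown terms are n = 3, 4, 5, 6.
For the next term, n = 7, so the run lengths are 15, 9, 23.

ZZZZZZZZZZZZZZZIIIIIIIIIXXXXXXXXXXXXXXXXXXXXXXX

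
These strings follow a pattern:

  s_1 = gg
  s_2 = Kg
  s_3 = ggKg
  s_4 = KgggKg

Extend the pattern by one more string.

From term 3 onward, concatenate the second-to-last term with the last: gg·Kg = ggKg, Kg·ggKg = KgggKg, …
Continuing: ggKg · KgggKg gives term 5.

ggKgKgggKg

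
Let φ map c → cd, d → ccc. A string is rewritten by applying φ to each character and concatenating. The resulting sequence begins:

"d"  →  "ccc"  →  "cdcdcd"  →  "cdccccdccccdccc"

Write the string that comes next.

cdccccdcdcdcdccccdcdcdcdccccdcdcd

Replace each of the 15 characters of cdccccdccccdccc in place — cd ccc cd cd cd cd ccc cd cd cd cd ccc cd cd cd — and concatenate.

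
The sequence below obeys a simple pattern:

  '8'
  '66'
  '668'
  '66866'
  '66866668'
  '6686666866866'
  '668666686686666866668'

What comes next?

6686666866866668666686686666866866

From term 3 onward, concatenate the last term with the second-to-last: 66·8 = 668, 668·66 = 66866, …
So term 8 is 668666686686666866668·6686666866866.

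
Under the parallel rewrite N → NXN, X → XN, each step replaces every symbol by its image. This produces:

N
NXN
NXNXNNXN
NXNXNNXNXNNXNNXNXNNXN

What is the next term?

φ(NXNXNNXNXNNXNNXNXNNXN) expands symbol-by-symbol to NXN XN NXN XN NXN NXN XN NXN XN NXN NXN XN NXN NXN XN NXN XN NXN NXN XN NXN; joining the 21 pieces gives the next term.

NXNXNNXNXNNXNNXNXNNXNXNNXNNXNXNNXNNXNXNNXNXNNXNNXNXNNXN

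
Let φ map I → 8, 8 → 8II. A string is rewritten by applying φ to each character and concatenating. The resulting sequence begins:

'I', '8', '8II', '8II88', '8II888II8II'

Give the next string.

8II888II8II8II888II88

Rewriting each symbol of 8II888II8II: 8→8II, I→8, I→8, 8→8II, 8→8II, 8→8II, I→8, I→8, 8→8II, I→8, I→8, which concatenates to 8II 8 8 8II 8II 8II 8 8 8II 8 8.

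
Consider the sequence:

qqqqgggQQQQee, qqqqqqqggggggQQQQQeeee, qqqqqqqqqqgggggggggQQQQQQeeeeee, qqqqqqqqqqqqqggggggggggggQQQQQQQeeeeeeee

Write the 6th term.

Term n consists of 3n+1 q's, followed by 3n g's, followed by n+3 Q's, followed by 2n e's (n = 1, 2, …).
Setting n = 6 gives 19, 18, 9, 12 characters in each block.

qqqqqqqqqqqqqqqqqqqggggggggggggggggggQQQQQQQQQeeeeeeeeeeee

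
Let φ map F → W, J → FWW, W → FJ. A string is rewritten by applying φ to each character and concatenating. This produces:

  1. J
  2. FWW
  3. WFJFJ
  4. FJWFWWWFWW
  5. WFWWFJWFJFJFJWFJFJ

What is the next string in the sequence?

Rewriting the 18 symbols of WFWWFJWFJFJFJWFJFJ one by one yields FJ W FJ FJ W FWW FJ W FWW W FWW W FWW FJ W FWW W FWW; concatenated:

FJWFJFJWFWWFJWFWWWFWWWFWWFJWFWWWFWW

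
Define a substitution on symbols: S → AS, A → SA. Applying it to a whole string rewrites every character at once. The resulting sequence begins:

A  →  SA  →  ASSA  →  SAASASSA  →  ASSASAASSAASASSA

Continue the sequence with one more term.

SAASASSAASSASAASASSASAASSAASASSA

Applying the rule to each of the 16 symbols of ASSASAASSAASASSA gives the pieces SA AS AS SA AS SA SA AS AS SA SA AS SA AS AS SA, which concatenate to the answer.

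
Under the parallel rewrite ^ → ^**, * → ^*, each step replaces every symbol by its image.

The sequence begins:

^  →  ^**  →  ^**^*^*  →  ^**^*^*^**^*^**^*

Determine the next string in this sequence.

Rewriting the 17 symbols of ^**^*^*^**^*^**^* one by one yields ^** ^* ^* ^** ^* ^** ^* ^** ^* ^* ^** ^* ^** ^* ^* ^** ^*; concatenated:

^**^*^*^**^*^**^*^**^*^*^**^*^**^*^*^**^*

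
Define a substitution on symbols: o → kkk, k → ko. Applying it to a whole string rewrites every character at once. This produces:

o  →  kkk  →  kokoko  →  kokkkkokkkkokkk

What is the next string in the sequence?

φ(kokkkkokkkkokkk) expands symbol-by-symbol to ko kkk ko ko ko ko kkk ko ko ko ko kkk ko ko ko; joining the 15 pieces gives the next term.

kokkkkokokokokkkkokokokokkkkokoko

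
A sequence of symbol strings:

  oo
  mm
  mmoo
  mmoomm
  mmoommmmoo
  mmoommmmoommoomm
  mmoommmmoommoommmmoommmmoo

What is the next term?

From term 3 onward, concatenate the last term with the second-to-last: mm·oo = mmoo, mmoo·mm = mmoomm, …
The next term joins mmoommmmoommoommmmoommmmoo and mmoommmmoommoomm.

mmoommmmoommoommmmoommmmoommoommmmoommoomm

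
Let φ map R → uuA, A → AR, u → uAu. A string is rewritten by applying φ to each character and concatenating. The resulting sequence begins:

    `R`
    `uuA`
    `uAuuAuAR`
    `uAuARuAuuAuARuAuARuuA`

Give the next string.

uAuARuAuARuuAuAuARuAuuAuARuAuARuuAuAuARuAuARuuAuAuuAuAR

Replace each of the 21 characters of uAuARuAuuAuARuAuARuuA in place — uAu AR uAu AR uuA uAu AR uAu uAu AR uAu AR uuA uAu AR uAu AR uuA uAu uAu AR — and concatenate.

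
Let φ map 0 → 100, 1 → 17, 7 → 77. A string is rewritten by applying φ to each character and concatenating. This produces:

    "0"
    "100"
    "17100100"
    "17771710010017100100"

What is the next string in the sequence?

177777771777171001001710010017771710010017100100

Replace each of the 20 characters of 17771710010017100100 in place — 17 77 77 77 17 77 17 100 100 17 100 100 17 77 17 100 100 17 100 100 — and concatenate.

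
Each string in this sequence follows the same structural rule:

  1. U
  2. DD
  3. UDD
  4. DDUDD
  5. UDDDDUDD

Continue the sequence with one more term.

This is a Fibonacci-style word recurrence s(k) = s(k−2)·s(k−1): e.g. U·DD = UDD.
So term 6 is DDUDD·UDDDDUDD.

DDUDDUDDDDUDD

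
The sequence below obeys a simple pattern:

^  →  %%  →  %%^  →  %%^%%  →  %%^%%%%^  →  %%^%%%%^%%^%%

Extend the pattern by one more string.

This is a Fibonacci-style word recurrence s(k) = s(k−1)·s(k−2): e.g. %%·^ = %%^.
So term 7 is %%^%%%%^%%^%%·%%^%%%%^.

%%^%%%%^%%^%%%%^%%%%^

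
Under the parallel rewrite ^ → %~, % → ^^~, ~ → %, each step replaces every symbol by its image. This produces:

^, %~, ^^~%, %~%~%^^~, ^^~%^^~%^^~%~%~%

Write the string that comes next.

%~%~%^^~%~%~%^^~%~%~%^^~%^^~%^^~

φ(^^~%^^~%^^~%~%~%) expands symbol-by-symbol to %~ %~ % ^^~ %~ %~ % ^^~ %~ %~ % ^^~ % ^^~ % ^^~; joining the 16 pieces gives the next term.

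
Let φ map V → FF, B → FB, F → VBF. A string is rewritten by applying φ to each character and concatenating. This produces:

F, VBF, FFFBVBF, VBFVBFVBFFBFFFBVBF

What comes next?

Rewriting the 18 symbols of VBFVBFVBFFBFFFBVBF one by one yields FF FB VBF FF FB VBF FF FB VBF VBF FB VBF VBF VBF FB FF FB VBF; concatenated:

FFFBVBFFFFBVBFFFFBVBFVBFFBVBFVBFVBFFBFFFBVBF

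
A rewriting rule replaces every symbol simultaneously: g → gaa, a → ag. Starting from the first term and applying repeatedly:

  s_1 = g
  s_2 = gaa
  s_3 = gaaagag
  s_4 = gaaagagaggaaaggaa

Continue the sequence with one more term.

Replace each of the 17 characters of gaaagagaggaaaggaa in place — gaa ag ag ag gaa ag gaa ag gaa gaa ag ag ag gaa gaa ag ag — and concatenate.

gaaagagaggaaaggaaaggaagaaagagaggaagaaagag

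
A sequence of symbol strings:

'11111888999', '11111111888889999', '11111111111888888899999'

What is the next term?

11111111111111888888888999999

Term n consists of 3n+2 1's, followed by 2n+1 8's, followed by n+2 9's (n = 1, 2, …).
Setting n = 4 gives 14, 9, 6 characters in each block.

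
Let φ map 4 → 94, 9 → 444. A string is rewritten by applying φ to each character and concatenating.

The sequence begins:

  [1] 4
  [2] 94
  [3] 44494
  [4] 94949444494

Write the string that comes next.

Apply φ to 94949444494 symbol by symbol: 9→444, 4→94, 9→444, 4→94, 9→444, 4→94, 4→94, 4→94, 4→94, 9→444, 4→94; joined: 444 94 444 94 444 94 94 94 94 444 94.

44494444944449494949444494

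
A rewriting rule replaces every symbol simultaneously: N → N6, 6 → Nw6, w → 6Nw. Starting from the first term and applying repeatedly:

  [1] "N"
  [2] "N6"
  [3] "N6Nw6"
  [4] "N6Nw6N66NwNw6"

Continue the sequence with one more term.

Applying the rule to each of the 13 symbols of N6Nw6N66NwNw6 gives the pieces N6 Nw6 N6 6Nw Nw6 N6 Nw6 Nw6 N6 6Nw N6 6Nw Nw6, which concatenate to the answer.

N6Nw6N66NwNw6N6Nw6Nw6N66NwN66NwNw6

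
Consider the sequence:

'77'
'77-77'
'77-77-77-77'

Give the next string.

Each string is two copies of the previous one joined by '-'.
One more doubling of 77-77-77-77 gives the answer.

77-77-77-77-77-77-77-77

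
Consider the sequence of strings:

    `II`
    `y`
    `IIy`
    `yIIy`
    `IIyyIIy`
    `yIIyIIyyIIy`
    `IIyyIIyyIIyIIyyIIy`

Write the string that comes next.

yIIyIIyyIIyIIyyIIyyIIyIIyyIIy

Each term (from the third on) is the two preceding terms concatenated in order: term 3 = II·y = IIy.
Continuing: yIIyIIyyIIy · IIyyIIyyIIyIIyyIIy gives term 8.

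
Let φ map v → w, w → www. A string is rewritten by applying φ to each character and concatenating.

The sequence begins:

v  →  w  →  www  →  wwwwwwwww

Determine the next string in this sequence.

Rewriting each symbol of wwwwwwwww: w→www, w→www, w→www, w→www, w→www, w→www, w→www, w→www, w→www, which concatenates to www www www www www www www www www.

wwwwwwwwwwwwwwwwwwwwwwwwwww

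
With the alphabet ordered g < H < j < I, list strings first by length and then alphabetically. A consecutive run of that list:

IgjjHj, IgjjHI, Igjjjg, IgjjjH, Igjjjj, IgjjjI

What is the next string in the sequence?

The successor of IgjjjI increments the rightmost position that isn't already I and resets every position after it to g.

IgjjIg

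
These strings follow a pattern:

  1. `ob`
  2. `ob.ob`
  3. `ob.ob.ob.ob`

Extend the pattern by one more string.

s(k+1) = s(k)·.·s(k) — each term doubles the last with '.' between the halves.
One more doubling of ob.ob.ob.ob gives the answer.

ob.ob.ob.ob.ob.ob.ob.ob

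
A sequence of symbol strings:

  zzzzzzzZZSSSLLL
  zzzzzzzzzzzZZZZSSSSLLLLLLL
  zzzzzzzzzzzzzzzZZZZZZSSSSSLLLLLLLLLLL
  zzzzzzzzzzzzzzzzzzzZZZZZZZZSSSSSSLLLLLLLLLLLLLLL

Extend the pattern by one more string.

zzzzzzzzzzzzzzzzzzzzzzzZZZZZZZZZZSSSSSSSLLLLLLLLLLLLLLLLLLL

Reading off run lengths: z runs 7, 11, 15, 19; Z runs 2, 4, 6, 8; S runs 3, 4, 5, 6; L runs 3, 7, 11, 15 — each is linear in n (n = 1, 2, …).
Setting n = 5 gives 23, 10, 7, 19 characters in each block.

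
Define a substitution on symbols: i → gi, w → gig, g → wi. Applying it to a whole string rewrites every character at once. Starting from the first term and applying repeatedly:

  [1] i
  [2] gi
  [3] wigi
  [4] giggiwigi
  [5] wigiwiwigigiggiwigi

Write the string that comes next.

giggiwigigiggigiggiwigiwigiwiwigigiggiwigi

Replace each of the 19 characters of wigiwiwigigiggiwigi in place — gig gi wi gi gig gi gig gi wi gi wi gi wi wi gi gig gi wi gi — and concatenate.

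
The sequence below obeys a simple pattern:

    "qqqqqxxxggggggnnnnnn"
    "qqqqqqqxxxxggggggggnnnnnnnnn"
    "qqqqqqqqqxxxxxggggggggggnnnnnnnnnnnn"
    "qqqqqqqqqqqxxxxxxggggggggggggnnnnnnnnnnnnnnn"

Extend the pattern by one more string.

qqqqqqqqqqqqqxxxxxxxggggggggggggggnnnnnnnnnnnnnnnnnn

Each string has the form q^{2n+1} x^{n+1} g^{2n+2} n^{3n}, where the shown terms are n = 2, 3, 4, 5.
Setting n = 6 gives 13, 7, 14, 18 characters in each block.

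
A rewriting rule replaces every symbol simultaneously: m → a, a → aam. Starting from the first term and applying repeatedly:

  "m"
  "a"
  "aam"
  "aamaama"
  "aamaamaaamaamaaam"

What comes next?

Rewriting the 17 symbols of aamaamaaamaamaaam one by one yields aam aam a aam aam a aam aam aam a aam aam a aam aam aam a; concatenated:

aamaamaaamaamaaamaamaamaaamaamaaamaamaama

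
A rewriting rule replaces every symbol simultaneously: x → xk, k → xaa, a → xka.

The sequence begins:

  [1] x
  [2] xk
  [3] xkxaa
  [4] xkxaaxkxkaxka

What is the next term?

Rewriting the 13 symbols of xkxaaxkxkaxka one by one yields xk xaa xk xka xka xk xaa xk xaa xka xk xaa xka; concatenated:

xkxaaxkxkaxkaxkxaaxkxaaxkaxkxaaxka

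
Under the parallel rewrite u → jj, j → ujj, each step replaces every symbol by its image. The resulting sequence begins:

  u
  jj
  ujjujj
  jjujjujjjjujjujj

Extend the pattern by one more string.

ujjujjjjujjujjjjujjujjujjujjjjujjujjjjujjujj

Applying the rule to each of the 16 symbols of jjujjujjjjujjujj gives the pieces ujj ujj jj ujj ujj jj ujj ujj ujj ujj jj ujj ujj jj ujj ujj, which concatenate to the answer.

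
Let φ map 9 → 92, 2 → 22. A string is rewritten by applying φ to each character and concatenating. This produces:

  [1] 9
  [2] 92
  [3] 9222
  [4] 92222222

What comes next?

9222222222222222

Apply φ to 92222222 symbol by symbol: 9→92, 2→22, 2→22, 2→22, 2→22, 2→22, 2→22, 2→22; joined: 92 22 22 22 22 22 22 22.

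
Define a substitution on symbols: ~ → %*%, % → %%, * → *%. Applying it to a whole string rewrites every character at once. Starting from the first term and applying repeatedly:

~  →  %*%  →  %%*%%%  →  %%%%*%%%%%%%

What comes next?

Rewriting each symbol of %%%%*%%%%%%%: %→%%, %→%%, %→%%, %→%%, *→*%, %→%%, %→%%, %→%%, %→%%, %→%%, %→%%, %→%%, which concatenates to %% %% %% %% *% %% %% %% %% %% %% %%.

%%%%%%%%*%%%%%%%%%%%%%%%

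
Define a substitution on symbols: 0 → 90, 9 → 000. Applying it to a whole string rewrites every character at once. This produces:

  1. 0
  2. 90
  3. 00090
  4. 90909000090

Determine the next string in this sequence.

00090000900009090909000090

Expanding 90909000090: 9→000, 0→90, 9→000, 0→90, 9→000, 0→90, 0→90, 0→90, 0→90, 9→000, 0→90. Concatenated: 000 90 000 90 000 90 90 90 90 000 90.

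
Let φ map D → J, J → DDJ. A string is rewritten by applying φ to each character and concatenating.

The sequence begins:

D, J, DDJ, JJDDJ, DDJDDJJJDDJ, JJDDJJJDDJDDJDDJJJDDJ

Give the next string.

DDJDDJJJDDJDDJDDJJJDDJJJDDJJJDDJDDJDDJJJDDJ

φ(JJDDJJJDDJDDJDDJJJDDJ) expands symbol-by-symbol to DDJ DDJ J J DDJ DDJ DDJ J J DDJ J J DDJ J J DDJ DDJ DDJ J J DDJ; joining the 21 pieces gives the next term.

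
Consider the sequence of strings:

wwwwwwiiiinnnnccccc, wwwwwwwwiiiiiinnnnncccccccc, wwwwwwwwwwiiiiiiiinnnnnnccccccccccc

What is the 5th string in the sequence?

wwwwwwwwwwwwwwiiiiiiiiiiiinnnnnnnnccccccccccccccccc

Each string has the form w^{2n+2} i^{2n} n^{n+2} c^{3n-1}, where the shown terms are n = 2, 3, 4.
For term 5, n = 6, so the run lengths are 14, 12, 8, 17.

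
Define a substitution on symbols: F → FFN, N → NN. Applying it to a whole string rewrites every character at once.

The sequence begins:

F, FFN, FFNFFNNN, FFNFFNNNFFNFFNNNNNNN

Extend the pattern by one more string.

Applying the rule to each of the 20 symbols of FFNFFNNNFFNFFNNNNNNN gives the pieces FFN FFN NN FFN FFN NN NN NN FFN FFN NN FFN FFN NN NN NN NN NN NN NN, which concatenate to the answer.

FFNFFNNNFFNFFNNNNNNNFFNFFNNNFFNFFNNNNNNNNNNNNNNN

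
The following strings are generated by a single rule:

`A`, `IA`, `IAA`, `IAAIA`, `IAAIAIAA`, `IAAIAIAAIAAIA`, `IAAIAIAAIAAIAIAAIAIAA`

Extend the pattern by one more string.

IAAIAIAAIAAIAIAAIAIAAIAAIAIAAIAAIA

From term 3 onward, concatenate the last term with the second-to-last: IA·A = IAA, IAA·IA = IAAIA, …
So term 8 is IAAIAIAAIAAIAIAAIAIAA·IAAIAIAAIAAIA.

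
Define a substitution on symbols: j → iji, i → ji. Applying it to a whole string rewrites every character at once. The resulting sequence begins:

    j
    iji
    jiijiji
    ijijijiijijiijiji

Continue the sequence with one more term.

Applying the rule to each of the 17 symbols of ijijijiijijiijiji gives the pieces ji iji ji iji ji iji ji ji iji ji iji ji ji iji ji iji ji, which concatenate to the answer.

jiijijiijijiijijijiijijiijijijiijijiijiji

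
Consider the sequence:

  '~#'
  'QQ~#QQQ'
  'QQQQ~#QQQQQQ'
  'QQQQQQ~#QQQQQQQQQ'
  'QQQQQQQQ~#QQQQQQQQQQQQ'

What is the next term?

Every step adds QQ to the front and QQQ to the end of the previous string.
Applying this once more to QQQQQQQQ~#QQQQQQQQQQQQ:

QQQQQQQQQQ~#QQQQQQQQQQQQQQQ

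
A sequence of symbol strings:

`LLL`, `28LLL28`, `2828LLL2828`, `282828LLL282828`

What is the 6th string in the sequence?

s(k+1) = 28·s(k)·28, so each term gains 28 as a prefix and 28 as a suffix.
From 282828LLL282828, 2 further steps: 282828LLL282828 → 28282828LLL28282828 → (answer).

2828282828LLL2828282828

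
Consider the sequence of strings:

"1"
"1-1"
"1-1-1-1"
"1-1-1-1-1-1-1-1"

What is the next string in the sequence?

Every step duplicates the string with '-' between the halves.
So the next term is two copies of 1-1-1-1-1-1-1-1 with '-' between the halves.

1-1-1-1-1-1-1-1-1-1-1-1-1-1-1-1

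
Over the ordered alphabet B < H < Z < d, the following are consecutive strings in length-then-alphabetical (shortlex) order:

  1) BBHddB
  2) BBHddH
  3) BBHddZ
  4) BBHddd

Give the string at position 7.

Stepping forward 3 times from BBHddd: BBHddd → BBZBBB → BBZBBH, then the target.

BBZBBZ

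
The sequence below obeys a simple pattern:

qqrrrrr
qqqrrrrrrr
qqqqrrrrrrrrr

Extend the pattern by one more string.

Each string has the form q^{n} r^{2n+1}, where the shown terms are n = 2, 3, 4.
Setting n = 5 gives 5, 11 characters in each block.

qqqqqrrrrrrrrrrr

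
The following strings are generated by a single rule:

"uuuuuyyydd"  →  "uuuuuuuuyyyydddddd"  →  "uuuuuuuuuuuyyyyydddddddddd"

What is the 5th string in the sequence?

uuuuuuuuuuuuuuuuuyyyyyyydddddddddddddddddd

Each string has the form u^{3n+2} y^{n+2} d^{4n-2} (n = 1, 2, …).
Setting n = 5 gives 17, 7, 18 characters in each block.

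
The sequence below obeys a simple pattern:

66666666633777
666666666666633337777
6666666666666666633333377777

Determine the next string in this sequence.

The n-th term is 4n+1 6's then 2n-2 3's then n+1 7's, where the shown terms are n = 2, 3, 4.
Setting n = 5 gives 21, 8, 6 characters in each block.

66666666666666666666633333333777777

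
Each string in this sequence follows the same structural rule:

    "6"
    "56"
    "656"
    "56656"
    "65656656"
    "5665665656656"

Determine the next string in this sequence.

This is a Fibonacci-style word recurrence s(k) = s(k−2)·s(k−1): e.g. 6·56 = 656.
So term 7 is 65656656·5665665656656.

656566565665665656656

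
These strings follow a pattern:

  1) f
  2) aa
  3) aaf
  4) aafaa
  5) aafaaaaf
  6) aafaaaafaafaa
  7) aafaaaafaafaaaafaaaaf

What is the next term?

Each term (from the third on) is the previous term followed by the one before it: term 3 = aa·f = aaf.
So term 8 is aafaaaafaafaaaafaaaaf·aafaaaafaafaa.

aafaaaafaafaaaafaaaafaafaaaafaafaa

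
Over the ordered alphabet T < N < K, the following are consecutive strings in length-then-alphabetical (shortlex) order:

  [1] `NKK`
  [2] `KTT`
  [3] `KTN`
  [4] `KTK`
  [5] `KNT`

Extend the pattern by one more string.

Treat KNT as a base-3 numeral over the given alphabet and add one, carrying through any trailing K's.

KNN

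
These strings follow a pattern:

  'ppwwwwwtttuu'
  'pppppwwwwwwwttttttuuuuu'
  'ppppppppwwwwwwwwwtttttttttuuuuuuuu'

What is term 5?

The n-th term is 3n-1 p's then 2n+3 w's then 3n t's then 3n-1 u's (n = 1, 2, …).
Setting n = 5 gives 14, 13, 15, 14 characters in each block.

ppppppppppppppwwwwwwwwwwwwwtttttttttttttttuuuuuuuuuuuuuu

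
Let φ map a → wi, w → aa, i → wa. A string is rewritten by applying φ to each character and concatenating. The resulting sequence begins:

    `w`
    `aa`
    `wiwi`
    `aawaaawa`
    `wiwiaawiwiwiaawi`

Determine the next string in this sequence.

Rewriting the 16 symbols of wiwiaawiwiwiaawi one by one yields aa wa aa wa wi wi aa wa aa wa aa wa wi wi aa wa; concatenated:

aawaaawawiwiaawaaawaaawawiwiaawa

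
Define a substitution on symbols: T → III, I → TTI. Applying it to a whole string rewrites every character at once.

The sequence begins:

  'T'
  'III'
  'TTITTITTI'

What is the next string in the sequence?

Apply φ to TTITTITTI symbol by symbol: T→III, T→III, I→TTI, T→III, T→III, I→TTI, T→III, T→III, I→TTI; joined: III III TTI III III TTI III III TTI.

IIIIIITTIIIIIIITTIIIIIIITTI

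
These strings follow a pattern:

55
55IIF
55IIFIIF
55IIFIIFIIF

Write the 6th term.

55IIFIIFIIFIIFIIF

Every step adds IIF to the end: s(k+1) = s(k)·IIF.
From 55IIFIIFIIF, 2 further steps: 55IIFIIFIIF → 55IIFIIFIIFIIF → (answer).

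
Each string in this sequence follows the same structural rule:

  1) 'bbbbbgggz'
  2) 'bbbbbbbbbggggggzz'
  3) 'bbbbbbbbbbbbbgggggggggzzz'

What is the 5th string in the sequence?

Term n consists of 4n+1 b's, followed by 3n g's, followed by n z's (n = 1, 2, …).
At n = 5 the blocks have lengths 21, 15, 5.

bbbbbbbbbbbbbbbbbbbbbgggggggggggggggzzzzz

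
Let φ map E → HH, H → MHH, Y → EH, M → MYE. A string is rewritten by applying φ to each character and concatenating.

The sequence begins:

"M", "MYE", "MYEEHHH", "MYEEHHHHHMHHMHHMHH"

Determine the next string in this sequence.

Rewriting the 18 symbols of MYEEHHHHHMHHMHHMHH one by one yields MYE EH HH HH MHH MHH MHH MHH MHH MYE MHH MHH MYE MHH MHH MYE MHH MHH; concatenated:

MYEEHHHHHMHHMHHMHHMHHMHHMYEMHHMHHMYEMHHMHHMYEMHHMHH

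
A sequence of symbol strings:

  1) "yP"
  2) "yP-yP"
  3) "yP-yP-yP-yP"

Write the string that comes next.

yP-yP-yP-yP-yP-yP-yP-yP

Each string is two copies of the previous one joined by '-'.
One more doubling of yP-yP-yP-yP gives the answer.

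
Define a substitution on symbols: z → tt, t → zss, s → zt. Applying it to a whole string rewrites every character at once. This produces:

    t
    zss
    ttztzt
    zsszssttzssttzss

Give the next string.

φ(zsszssttzssttzss) expands symbol-by-symbol to tt zt zt tt zt zt zss zss tt zt zt zss zss tt zt zt; joining the 16 pieces gives the next term.

ttztztttztztzsszssttztztzsszssttztzt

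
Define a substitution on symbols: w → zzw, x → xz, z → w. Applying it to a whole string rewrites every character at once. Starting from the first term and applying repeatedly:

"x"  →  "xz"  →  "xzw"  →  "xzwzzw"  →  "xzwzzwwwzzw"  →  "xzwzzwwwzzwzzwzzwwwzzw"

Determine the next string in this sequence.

Applying the rule to each of the 22 symbols of xzwzzwwwzzwzzwzzwwwzzw gives the pieces xz w zzw w w zzw zzw zzw w w zzw w w zzw w w zzw zzw zzw w w zzw, which concatenate to the answer.

xzwzzwwwzzwzzwzzwwwzzwwwzzwwwzzwzzwzzwwwzzw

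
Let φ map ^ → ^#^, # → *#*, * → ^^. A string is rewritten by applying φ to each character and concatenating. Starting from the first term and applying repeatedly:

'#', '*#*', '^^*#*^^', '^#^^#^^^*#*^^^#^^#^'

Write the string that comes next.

Replace each of the 19 characters of ^#^^#^^^*#*^^^#^^#^ in place — ^#^ *#* ^#^ ^#^ *#* ^#^ ^#^ ^#^ ^^ *#* ^^ ^#^ ^#^ ^#^ *#* ^#^ ^#^ *#* ^#^ — and concatenate.

^#^*#*^#^^#^*#*^#^^#^^#^^^*#*^^^#^^#^^#^*#*^#^^#^*#*^#^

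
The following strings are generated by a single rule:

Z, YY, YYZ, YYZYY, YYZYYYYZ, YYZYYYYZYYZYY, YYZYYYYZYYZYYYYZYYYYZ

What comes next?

YYZYYYYZYYZYYYYZYYYYZYYZYYYYZYYZYY

This is a Fibonacci-style word recurrence s(k) = s(k−1)·s(k−2): e.g. YY·Z = YYZ.
The next term joins YYZYYYYZYYZYYYYZYYYYZ and YYZYYYYZYYZYY.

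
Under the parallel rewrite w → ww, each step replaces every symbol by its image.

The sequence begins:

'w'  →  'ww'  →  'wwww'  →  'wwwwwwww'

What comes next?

Apply φ to wwwwwwww symbol by symbol: w→ww, w→ww, w→ww, w→ww, w→ww, w→ww, w→ww, w→ww; joined: ww ww ww ww ww ww ww ww.

wwwwwwwwwwwwwwww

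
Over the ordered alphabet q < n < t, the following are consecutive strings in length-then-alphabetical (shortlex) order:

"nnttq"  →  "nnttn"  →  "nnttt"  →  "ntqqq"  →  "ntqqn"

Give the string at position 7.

Continuing the enumeration 2 steps past ntqqn: ntqqn → ntqqt → (answer).

ntqnq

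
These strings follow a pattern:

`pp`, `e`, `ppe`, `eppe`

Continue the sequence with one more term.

ppeeppe

This is a Fibonacci-style word recurrence s(k) = s(k−2)·s(k−1): e.g. pp·e = ppe.
Continuing: ppe · eppe gives term 5.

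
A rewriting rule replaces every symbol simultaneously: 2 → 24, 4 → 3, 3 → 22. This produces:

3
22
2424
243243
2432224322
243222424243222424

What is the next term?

Rewriting the 18 symbols of 243222424243222424 one by one yields 24 3 22 24 24 24 3 24 3 24 3 22 24 24 24 3 24 3; concatenated:

243222424243243243222424243243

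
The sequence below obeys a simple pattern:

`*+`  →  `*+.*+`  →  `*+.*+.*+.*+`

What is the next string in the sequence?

Each string is two copies of the previous one joined by '.'.
Doubling *+.*+.*+.*+ with '.' between the halves:

*+.*+.*+.*+.*+.*+.*+.*+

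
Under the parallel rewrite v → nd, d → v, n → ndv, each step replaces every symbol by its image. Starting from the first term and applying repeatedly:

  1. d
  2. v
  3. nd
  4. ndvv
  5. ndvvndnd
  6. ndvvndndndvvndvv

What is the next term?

Rewriting the 16 symbols of ndvvndndndvvndvv one by one yields ndv v nd nd ndv v ndv v ndv v nd nd ndv v nd nd; concatenated:

ndvvndndndvvndvvndvvndndndvvndnd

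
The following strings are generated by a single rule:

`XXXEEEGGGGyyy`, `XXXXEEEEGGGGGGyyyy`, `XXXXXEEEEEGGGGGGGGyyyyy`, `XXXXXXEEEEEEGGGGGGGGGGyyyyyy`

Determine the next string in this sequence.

Term n consists of n+1 X's, followed by n+1 E's, followed by 2n G's, followed by n+1 y's, where the shown terms are n = 2, 3, 4, 5.
For the next term, n = 6, so the run lengths are 7, 7, 12, 7.

XXXXXXXEEEEEEEGGGGGGGGGGGGyyyyyyy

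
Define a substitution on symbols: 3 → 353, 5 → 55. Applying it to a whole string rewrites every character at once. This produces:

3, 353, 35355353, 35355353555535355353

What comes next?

353553535555353553535555555535355353555535355353

Replace each of the 20 characters of 35355353555535355353 in place — 353 55 353 55 55 353 55 353 55 55 55 55 353 55 353 55 55 353 55 353 — and concatenate.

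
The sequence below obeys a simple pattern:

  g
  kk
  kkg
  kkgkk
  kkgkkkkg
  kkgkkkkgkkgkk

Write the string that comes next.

From term 3 onward, concatenate the last term with the second-to-last: kk·g = kkg, kkg·kk = kkgkk, …
Continuing: kkgkkkkgkkgkk · kkgkkkkg gives term 7.

kkgkkkkgkkgkkkkgkkkkg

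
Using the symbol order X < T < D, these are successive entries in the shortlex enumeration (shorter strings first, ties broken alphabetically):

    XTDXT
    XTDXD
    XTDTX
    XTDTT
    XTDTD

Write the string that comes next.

The successor of XTDTD increments the rightmost position that isn't already D and resets every position after it to X.

XTDDX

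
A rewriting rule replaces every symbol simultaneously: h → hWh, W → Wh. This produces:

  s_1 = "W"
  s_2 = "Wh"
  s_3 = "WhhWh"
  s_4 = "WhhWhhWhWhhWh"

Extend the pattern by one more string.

Applying the rule to each of the 13 symbols of WhhWhhWhWhhWh gives the pieces Wh hWh hWh Wh hWh hWh Wh hWh Wh hWh hWh Wh hWh, which concatenate to the answer.

WhhWhhWhWhhWhhWhWhhWhWhhWhhWhWhhWh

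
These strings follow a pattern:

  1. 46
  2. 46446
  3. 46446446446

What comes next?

Each string is two copies of the previous one joined by '4'.
Doubling 46446446446 with '4' between the halves:

46446446446446446446446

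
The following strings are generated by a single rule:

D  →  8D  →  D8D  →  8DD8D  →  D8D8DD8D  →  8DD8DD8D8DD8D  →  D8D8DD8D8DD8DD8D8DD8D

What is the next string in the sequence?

Each term (from the third on) is the two preceding terms concatenated in order: term 3 = D·8D = D8D.
Continuing: 8DD8DD8D8DD8D · D8D8DD8D8DD8DD8D8DD8D gives term 8.

8DD8DD8D8DD8DD8D8DD8D8DD8DD8D8DD8D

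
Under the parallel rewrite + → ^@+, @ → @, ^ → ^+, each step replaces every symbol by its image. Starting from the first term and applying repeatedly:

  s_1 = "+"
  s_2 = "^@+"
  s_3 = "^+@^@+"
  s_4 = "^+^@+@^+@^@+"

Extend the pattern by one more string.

Apply φ to ^+^@+@^+@^@+ symbol by symbol: ^→^+, +→^@+, ^→^+, @→@, +→^@+, @→@, ^→^+, +→^@+, @→@, ^→^+, @→@, +→^@+; joined: ^+ ^@+ ^+ @ ^@+ @ ^+ ^@+ @ ^+ @ ^@+.

^+^@+^+@^@+@^+^@+@^+@^@+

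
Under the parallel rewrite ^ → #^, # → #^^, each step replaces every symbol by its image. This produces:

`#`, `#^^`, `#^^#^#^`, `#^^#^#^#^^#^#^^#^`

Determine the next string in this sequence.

#^^#^#^#^^#^#^^#^#^^#^#^#^^#^#^^#^#^#^^#^

φ(#^^#^#^#^^#^#^^#^) expands symbol-by-symbol to #^^ #^ #^ #^^ #^ #^^ #^ #^^ #^ #^ #^^ #^ #^^ #^ #^ #^^ #^; joining the 17 pieces gives the next term.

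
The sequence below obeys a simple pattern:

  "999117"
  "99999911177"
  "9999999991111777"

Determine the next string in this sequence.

999999999999111117777

Reading off run lengths: 9 runs 3, 6, 9; 1 runs 2, 3, 4; 7 runs 1, 2, 3 — each is linear in n (n = 1, 2, …).
For the next term, n = 4, so the run lengths are 12, 5, 4.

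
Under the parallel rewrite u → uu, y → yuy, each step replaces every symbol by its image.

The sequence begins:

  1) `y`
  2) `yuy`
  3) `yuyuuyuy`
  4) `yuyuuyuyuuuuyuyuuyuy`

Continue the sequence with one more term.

yuyuuyuyuuuuyuyuuyuyuuuuuuuuyuyuuyuyuuuuyuyuuyuy

Replace each of the 20 characters of yuyuuyuyuuuuyuyuuyuy in place — yuy uu yuy uu uu yuy uu yuy uu uu uu uu yuy uu yuy uu uu yuy uu yuy — and concatenate.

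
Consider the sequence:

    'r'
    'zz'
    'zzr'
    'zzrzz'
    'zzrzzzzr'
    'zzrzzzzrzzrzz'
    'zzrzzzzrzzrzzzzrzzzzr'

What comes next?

Each term (from the third on) is the previous term followed by the one before it: term 3 = zz·r = zzr.
So term 8 is zzrzzzzrzzrzzzzrzzzzr·zzrzzzzrzzrzz.

zzrzzzzrzzrzzzzrzzzzrzzrzzzzrzzrzz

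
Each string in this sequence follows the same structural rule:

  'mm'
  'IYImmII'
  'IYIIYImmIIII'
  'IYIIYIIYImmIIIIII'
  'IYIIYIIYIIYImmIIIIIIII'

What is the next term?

IYIIYIIYIIYIIYImmIIIIIIIIII

Each term wraps the previous one in IYI on the left and II on the right.
One more step from IYIIYIIYIIYImmIIIIIIII gives the answer.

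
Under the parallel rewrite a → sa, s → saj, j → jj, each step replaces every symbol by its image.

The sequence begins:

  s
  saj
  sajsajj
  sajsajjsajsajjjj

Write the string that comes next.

Rewriting the 16 symbols of sajsajjsajsajjjj one by one yields saj sa jj saj sa jj jj saj sa jj saj sa jj jj jj jj; concatenated:

sajsajjsajsajjjjsajsajjsajsajjjjjjjj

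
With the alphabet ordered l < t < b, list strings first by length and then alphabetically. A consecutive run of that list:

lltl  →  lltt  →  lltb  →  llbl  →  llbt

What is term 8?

Stepping forward 3 times from llbt: llbt → llbb → ltll, then the target.

ltlt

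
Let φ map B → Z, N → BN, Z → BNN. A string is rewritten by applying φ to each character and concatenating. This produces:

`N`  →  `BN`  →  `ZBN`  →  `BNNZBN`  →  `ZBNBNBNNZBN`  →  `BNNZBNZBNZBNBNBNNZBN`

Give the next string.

Applying the rule to each of the 20 symbols of BNNZBNZBNZBNBNBNNZBN gives the pieces Z BN BN BNN Z BN BNN Z BN BNN Z BN Z BN Z BN BN BNN Z BN, which concatenate to the answer.

ZBNBNBNNZBNBNNZBNBNNZBNZBNZBNBNBNNZBN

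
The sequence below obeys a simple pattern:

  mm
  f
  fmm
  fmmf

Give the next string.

From term 3 onward, concatenate the last term with the second-to-last: f·mm = fmm, fmm·f = fmmf, …
The next term joins fmmf and fmm.

fmmffmm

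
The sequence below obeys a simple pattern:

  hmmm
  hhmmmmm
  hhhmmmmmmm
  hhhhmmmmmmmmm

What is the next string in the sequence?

The n-th term is n-1 h's then 2n-1 m's, where the shown terms are n = 2, 3, 4, 5.
At n = 6 the blocks have lengths 5, 11.

hhhhhmmmmmmmmmmm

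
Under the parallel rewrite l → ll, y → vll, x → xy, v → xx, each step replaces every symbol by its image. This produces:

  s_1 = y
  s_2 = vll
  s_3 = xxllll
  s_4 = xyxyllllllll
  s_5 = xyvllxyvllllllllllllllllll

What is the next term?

Rewriting the 26 symbols of xyvllxyvllllllllllllllllll one by one yields xy vll xx ll ll xy vll xx ll ll ll ll ll ll ll ll ll ll ll ll ll ll ll ll ll ll; concatenated:

xyvllxxllllxyvllxxllllllllllllllllllllllllllllllllllll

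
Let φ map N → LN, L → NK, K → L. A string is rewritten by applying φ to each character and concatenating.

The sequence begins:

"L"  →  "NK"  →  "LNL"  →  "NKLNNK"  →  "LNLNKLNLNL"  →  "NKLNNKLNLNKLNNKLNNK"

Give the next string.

Applying the rule to each of the 19 symbols of NKLNNKLNLNKLNNKLNNK gives the pieces LN L NK LN LN L NK LN NK LN L NK LN LN L NK LN LN L, which concatenate to the answer.

LNLNKLNLNLNKLNNKLNLNKLNLNLNKLNLNL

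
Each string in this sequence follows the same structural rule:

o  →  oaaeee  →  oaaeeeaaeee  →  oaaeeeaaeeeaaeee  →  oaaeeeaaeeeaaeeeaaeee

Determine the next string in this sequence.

oaaeeeaaeeeaaeeeaaeeeaaeee

Every step adds aaeee to the end: s(k+1) = s(k)·aaeee.
So the next term is oaaeeeaaeeeaaeeeaaeee·aaeee.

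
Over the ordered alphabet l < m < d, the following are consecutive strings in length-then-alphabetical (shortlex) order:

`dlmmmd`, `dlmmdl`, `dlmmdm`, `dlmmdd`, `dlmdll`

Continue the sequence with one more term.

dlmdlm

Find the rightmost character of dlmdll below d, bump it to the next letter, and reset everything to its right to l.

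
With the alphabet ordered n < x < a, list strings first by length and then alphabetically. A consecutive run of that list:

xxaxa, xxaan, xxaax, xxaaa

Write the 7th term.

xanna

Continuing the enumeration 3 steps past xxaaa: xxaaa → xannn → xannx → (answer).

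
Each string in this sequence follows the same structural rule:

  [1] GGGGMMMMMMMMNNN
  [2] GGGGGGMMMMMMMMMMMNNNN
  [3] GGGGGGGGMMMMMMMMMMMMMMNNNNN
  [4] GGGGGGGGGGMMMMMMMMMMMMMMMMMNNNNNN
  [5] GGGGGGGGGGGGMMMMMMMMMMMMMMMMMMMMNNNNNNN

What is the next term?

Each string has the form G^{2n-2} M^{3n-1} N^{n}, where the shown terms are n = 3, 4, 5, 6, 7.
For the next term, n = 8, so the run lengths are 14, 23, 8.

GGGGGGGGGGGGGGMMMMMMMMMMMMMMMMMMMMMMMNNNNNNNN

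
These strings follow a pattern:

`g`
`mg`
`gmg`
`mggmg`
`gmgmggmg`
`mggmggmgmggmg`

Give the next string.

gmgmggmgmggmggmgmggmg

From term 3 onward, concatenate the second-to-last term with the last: g·mg = gmg, mg·gmg = mggmg, …
The next term joins gmgmggmg and mggmggmgmggmg.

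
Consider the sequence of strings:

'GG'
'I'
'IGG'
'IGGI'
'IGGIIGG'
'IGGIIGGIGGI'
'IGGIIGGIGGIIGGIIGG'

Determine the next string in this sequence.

IGGIIGGIGGIIGGIIGGIGGIIGGIGGI

Each term (from the third on) is the previous term followed by the one before it: term 3 = I·GG = IGG.
So term 8 is IGGIIGGIGGIIGGIIGG·IGGIIGGIGGI.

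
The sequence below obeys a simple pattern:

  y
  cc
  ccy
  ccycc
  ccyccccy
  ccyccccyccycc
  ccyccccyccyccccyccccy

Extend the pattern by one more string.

This is a Fibonacci-style word recurrence s(k) = s(k−1)·s(k−2): e.g. cc·y = ccy.
So term 8 is ccyccccyccyccccyccccy·ccyccccyccycc.

ccyccccyccyccccyccccyccyccccyccycc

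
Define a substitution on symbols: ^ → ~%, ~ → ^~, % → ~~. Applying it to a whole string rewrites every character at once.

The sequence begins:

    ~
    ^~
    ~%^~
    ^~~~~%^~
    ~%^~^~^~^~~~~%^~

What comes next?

Replace each of the 16 characters of ~%^~^~^~^~~~~%^~ in place — ^~ ~~ ~% ^~ ~% ^~ ~% ^~ ~% ^~ ^~ ^~ ^~ ~~ ~% ^~ — and concatenate.

^~~~~%^~~%^~~%^~~%^~^~^~^~~~~%^~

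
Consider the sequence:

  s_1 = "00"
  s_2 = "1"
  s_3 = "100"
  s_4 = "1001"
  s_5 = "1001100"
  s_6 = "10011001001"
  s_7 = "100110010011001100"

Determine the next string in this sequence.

From term 3 onward, concatenate the last term with the second-to-last: 1·00 = 100, 100·1 = 1001, …
The next term joins 100110010011001100 and 10011001001.

10011001001100110010011001001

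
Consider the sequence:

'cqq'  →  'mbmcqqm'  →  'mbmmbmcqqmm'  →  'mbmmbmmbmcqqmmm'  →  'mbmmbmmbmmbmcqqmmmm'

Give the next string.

Each term wraps the previous one in mbm on the left and m on the right.
Applying this once more to mbmmbmmbmmbmcqqmmmm:

mbmmbmmbmmbmmbmcqqmmmmm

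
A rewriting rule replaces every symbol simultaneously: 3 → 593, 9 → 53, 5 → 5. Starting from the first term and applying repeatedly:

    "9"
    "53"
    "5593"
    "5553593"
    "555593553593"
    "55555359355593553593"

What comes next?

555555935535935555359355593553593

φ(55555359355593553593) expands symbol-by-symbol to 5 5 5 5 5 593 5 53 593 5 5 5 53 593 5 5 593 5 53 593; joining the 20 pieces gives the next term.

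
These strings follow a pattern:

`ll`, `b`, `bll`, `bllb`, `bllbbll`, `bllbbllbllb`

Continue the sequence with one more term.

This is a Fibonacci-style word recurrence s(k) = s(k−1)·s(k−2): e.g. b·ll = bll.
The next term joins bllbbllbllb and bllbbll.

bllbbllbllbbllbbll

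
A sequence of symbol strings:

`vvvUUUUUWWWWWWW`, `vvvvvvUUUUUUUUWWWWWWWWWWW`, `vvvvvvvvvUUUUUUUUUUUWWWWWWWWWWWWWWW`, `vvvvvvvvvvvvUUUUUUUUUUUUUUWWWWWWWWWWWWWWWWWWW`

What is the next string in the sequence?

The n-th term is 3n v's then 3n+2 U's then 4n+3 W's (n = 1, 2, …).
Setting n = 5 gives 15, 17, 23 characters in each block.

vvvvvvvvvvvvvvvUUUUUUUUUUUUUUUUUWWWWWWWWWWWWWWWWWWWWWWW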